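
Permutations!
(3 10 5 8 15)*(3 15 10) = [0, 1, 2, 3, 4, 8, 6, 7, 10, 9, 5, 11, 12, 13, 14, 15] = (15)(5 8 10)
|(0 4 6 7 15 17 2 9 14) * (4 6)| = |(0 6 7 15 17 2 9 14)| = 8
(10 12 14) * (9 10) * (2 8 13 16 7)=[0, 1, 8, 3, 4, 5, 6, 2, 13, 10, 12, 11, 14, 16, 9, 15, 7]=(2 8 13 16 7)(9 10 12 14)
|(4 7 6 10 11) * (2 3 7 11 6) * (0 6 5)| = |(0 6 10 5)(2 3 7)(4 11)| = 12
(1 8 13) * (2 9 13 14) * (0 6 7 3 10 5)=(0 6 7 3 10 5)(1 8 14 2 9 13)=[6, 8, 9, 10, 4, 0, 7, 3, 14, 13, 5, 11, 12, 1, 2]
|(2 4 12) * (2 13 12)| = 2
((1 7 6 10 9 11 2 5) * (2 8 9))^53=(1 5 2 10 6 7)(8 11 9)=[0, 5, 10, 3, 4, 2, 7, 1, 11, 8, 6, 9]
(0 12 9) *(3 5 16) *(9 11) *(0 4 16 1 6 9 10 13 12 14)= (0 14)(1 6 9 4 16 3 5)(10 13 12 11)= [14, 6, 2, 5, 16, 1, 9, 7, 8, 4, 13, 10, 11, 12, 0, 15, 3]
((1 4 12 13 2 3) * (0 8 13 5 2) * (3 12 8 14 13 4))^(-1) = (0 13 14)(1 3)(2 5 12)(4 8) = [13, 3, 5, 1, 8, 12, 6, 7, 4, 9, 10, 11, 2, 14, 0]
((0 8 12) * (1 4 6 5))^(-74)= (0 8 12)(1 6)(4 5)= [8, 6, 2, 3, 5, 4, 1, 7, 12, 9, 10, 11, 0]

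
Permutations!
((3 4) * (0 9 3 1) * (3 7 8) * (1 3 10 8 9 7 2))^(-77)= (0 2 7 1 9)(3 4)(8 10)= [2, 9, 7, 4, 3, 5, 6, 1, 10, 0, 8]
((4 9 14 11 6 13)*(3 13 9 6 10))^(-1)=[0, 1, 2, 10, 13, 5, 4, 7, 8, 6, 11, 14, 12, 3, 9]=(3 10 11 14 9 6 4 13)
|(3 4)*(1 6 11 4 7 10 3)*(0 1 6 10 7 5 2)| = 6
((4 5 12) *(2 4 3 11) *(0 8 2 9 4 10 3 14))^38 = [11, 1, 4, 12, 8, 2, 6, 7, 9, 0, 5, 14, 10, 13, 3] = (0 11 14 3 12 10 5 2 4 8 9)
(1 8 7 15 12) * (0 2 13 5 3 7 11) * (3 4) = (0 2 13 5 4 3 7 15 12 1 8 11) = [2, 8, 13, 7, 3, 4, 6, 15, 11, 9, 10, 0, 1, 5, 14, 12]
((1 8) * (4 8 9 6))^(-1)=(1 8 4 6 9)=[0, 8, 2, 3, 6, 5, 9, 7, 4, 1]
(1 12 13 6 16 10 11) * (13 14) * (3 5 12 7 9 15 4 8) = (1 7 9 15 4 8 3 5 12 14 13 6 16 10 11) = [0, 7, 2, 5, 8, 12, 16, 9, 3, 15, 11, 1, 14, 6, 13, 4, 10]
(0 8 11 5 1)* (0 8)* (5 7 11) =(1 8 5)(7 11) =[0, 8, 2, 3, 4, 1, 6, 11, 5, 9, 10, 7]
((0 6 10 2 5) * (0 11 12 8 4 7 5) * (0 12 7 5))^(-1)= (0 7 11 5 4 8 12 2 10 6)= [7, 1, 10, 3, 8, 4, 0, 11, 12, 9, 6, 5, 2]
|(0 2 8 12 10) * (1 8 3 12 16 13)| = |(0 2 3 12 10)(1 8 16 13)| = 20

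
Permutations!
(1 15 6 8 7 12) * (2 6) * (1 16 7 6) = (1 15 2)(6 8)(7 12 16) = [0, 15, 1, 3, 4, 5, 8, 12, 6, 9, 10, 11, 16, 13, 14, 2, 7]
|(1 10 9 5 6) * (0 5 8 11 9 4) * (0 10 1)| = |(0 5 6)(4 10)(8 11 9)| = 6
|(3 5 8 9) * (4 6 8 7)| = |(3 5 7 4 6 8 9)| = 7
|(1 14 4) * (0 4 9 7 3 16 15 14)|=6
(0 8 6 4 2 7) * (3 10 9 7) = (0 8 6 4 2 3 10 9 7) = [8, 1, 3, 10, 2, 5, 4, 0, 6, 7, 9]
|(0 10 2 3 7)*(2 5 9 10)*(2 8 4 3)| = 15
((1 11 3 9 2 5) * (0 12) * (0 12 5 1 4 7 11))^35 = (12)(0 1 2 9 3 11 7 4 5) = [1, 2, 9, 11, 5, 0, 6, 4, 8, 3, 10, 7, 12]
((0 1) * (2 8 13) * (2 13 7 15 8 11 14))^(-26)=[0, 1, 11, 3, 4, 5, 6, 15, 7, 9, 10, 14, 12, 13, 2, 8]=(2 11 14)(7 15 8)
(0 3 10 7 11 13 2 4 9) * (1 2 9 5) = (0 3 10 7 11 13 9)(1 2 4 5) = [3, 2, 4, 10, 5, 1, 6, 11, 8, 0, 7, 13, 12, 9]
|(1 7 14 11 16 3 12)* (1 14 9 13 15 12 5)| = |(1 7 9 13 15 12 14 11 16 3 5)| = 11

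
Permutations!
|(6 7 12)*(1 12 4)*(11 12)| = 6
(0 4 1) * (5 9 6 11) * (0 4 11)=(0 11 5 9 6)(1 4)=[11, 4, 2, 3, 1, 9, 0, 7, 8, 6, 10, 5]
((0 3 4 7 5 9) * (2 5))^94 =[7, 1, 0, 2, 5, 3, 6, 9, 8, 4] =(0 7 9 4 5 3 2)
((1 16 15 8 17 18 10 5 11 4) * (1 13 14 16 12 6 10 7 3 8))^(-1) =(1 15 16 14 13 4 11 5 10 6 12)(3 7 18 17 8) =[0, 15, 2, 7, 11, 10, 12, 18, 3, 9, 6, 5, 1, 4, 13, 16, 14, 8, 17]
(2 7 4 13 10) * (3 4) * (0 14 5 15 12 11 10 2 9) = [14, 1, 7, 4, 13, 15, 6, 3, 8, 0, 9, 10, 11, 2, 5, 12] = (0 14 5 15 12 11 10 9)(2 7 3 4 13)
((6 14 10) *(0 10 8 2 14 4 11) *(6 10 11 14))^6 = (2 6 4 14 8) = [0, 1, 6, 3, 14, 5, 4, 7, 2, 9, 10, 11, 12, 13, 8]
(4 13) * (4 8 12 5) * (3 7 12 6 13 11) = (3 7 12 5 4 11)(6 13 8) = [0, 1, 2, 7, 11, 4, 13, 12, 6, 9, 10, 3, 5, 8]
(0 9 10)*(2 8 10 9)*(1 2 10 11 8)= (0 10)(1 2)(8 11)= [10, 2, 1, 3, 4, 5, 6, 7, 11, 9, 0, 8]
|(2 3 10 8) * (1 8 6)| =|(1 8 2 3 10 6)| =6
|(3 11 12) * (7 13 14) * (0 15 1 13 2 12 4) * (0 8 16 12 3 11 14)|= |(0 15 1 13)(2 3 14 7)(4 8 16 12 11)|= 20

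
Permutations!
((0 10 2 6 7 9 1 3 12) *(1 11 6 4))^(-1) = (0 12 3 1 4 2 10)(6 11 9 7) = [12, 4, 10, 1, 2, 5, 11, 6, 8, 7, 0, 9, 3]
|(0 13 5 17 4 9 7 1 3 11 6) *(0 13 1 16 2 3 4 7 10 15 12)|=|(0 1 4 9 10 15 12)(2 3 11 6 13 5 17 7 16)|=63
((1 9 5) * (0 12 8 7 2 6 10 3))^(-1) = (0 3 10 6 2 7 8 12)(1 5 9) = [3, 5, 7, 10, 4, 9, 2, 8, 12, 1, 6, 11, 0]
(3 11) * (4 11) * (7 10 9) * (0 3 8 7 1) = (0 3 4 11 8 7 10 9 1) = [3, 0, 2, 4, 11, 5, 6, 10, 7, 1, 9, 8]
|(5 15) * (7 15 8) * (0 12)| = 4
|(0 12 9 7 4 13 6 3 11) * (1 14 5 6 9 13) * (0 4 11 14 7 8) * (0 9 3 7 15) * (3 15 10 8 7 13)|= 56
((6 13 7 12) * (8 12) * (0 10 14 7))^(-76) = [8, 1, 2, 3, 4, 5, 14, 13, 0, 9, 12, 11, 10, 7, 6] = (0 8)(6 14)(7 13)(10 12)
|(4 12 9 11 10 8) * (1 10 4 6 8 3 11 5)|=|(1 10 3 11 4 12 9 5)(6 8)|=8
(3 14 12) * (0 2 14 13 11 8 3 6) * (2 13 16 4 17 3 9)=[13, 1, 14, 16, 17, 5, 0, 7, 9, 2, 10, 8, 6, 11, 12, 15, 4, 3]=(0 13 11 8 9 2 14 12 6)(3 16 4 17)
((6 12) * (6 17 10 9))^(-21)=[0, 1, 2, 3, 4, 5, 9, 7, 8, 10, 17, 11, 6, 13, 14, 15, 16, 12]=(6 9 10 17 12)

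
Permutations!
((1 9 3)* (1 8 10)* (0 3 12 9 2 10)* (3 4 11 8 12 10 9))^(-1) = (0 8 11 4)(1 10 9 2)(3 12) = [8, 10, 1, 12, 0, 5, 6, 7, 11, 2, 9, 4, 3]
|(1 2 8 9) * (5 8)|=|(1 2 5 8 9)|=5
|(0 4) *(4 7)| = |(0 7 4)| = 3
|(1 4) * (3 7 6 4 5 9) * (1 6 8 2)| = 14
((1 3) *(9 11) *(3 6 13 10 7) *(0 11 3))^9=[0, 1, 2, 3, 4, 5, 6, 7, 8, 9, 10, 11, 12, 13]=(13)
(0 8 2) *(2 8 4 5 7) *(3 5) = [4, 1, 0, 5, 3, 7, 6, 2, 8] = (8)(0 4 3 5 7 2)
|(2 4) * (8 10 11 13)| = |(2 4)(8 10 11 13)| = 4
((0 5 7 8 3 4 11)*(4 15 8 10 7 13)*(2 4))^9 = (15)(0 2)(4 5)(7 10)(11 13) = [2, 1, 0, 3, 5, 4, 6, 10, 8, 9, 7, 13, 12, 11, 14, 15]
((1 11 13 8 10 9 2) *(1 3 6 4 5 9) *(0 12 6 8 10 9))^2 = (0 6 5 12 4)(1 13)(2 8)(3 9)(10 11) = [6, 13, 8, 9, 0, 12, 5, 7, 2, 3, 11, 10, 4, 1]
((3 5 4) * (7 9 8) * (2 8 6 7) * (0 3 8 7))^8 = [6, 1, 8, 0, 5, 3, 9, 2, 4, 7] = (0 6 9 7 2 8 4 5 3)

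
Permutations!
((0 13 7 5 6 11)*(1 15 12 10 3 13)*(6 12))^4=(0 11 6 15 1)(3 12 7)(5 13 10)=[11, 0, 2, 12, 4, 13, 15, 3, 8, 9, 5, 6, 7, 10, 14, 1]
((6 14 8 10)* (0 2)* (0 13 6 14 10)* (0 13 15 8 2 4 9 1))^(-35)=[4, 0, 2, 3, 9, 5, 6, 7, 8, 1, 10, 11, 12, 13, 14, 15]=(15)(0 4 9 1)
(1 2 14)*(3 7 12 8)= [0, 2, 14, 7, 4, 5, 6, 12, 3, 9, 10, 11, 8, 13, 1]= (1 2 14)(3 7 12 8)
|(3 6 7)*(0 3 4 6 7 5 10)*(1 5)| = |(0 3 7 4 6 1 5 10)| = 8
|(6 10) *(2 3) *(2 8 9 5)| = |(2 3 8 9 5)(6 10)| = 10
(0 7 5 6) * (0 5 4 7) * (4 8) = [0, 1, 2, 3, 7, 6, 5, 8, 4] = (4 7 8)(5 6)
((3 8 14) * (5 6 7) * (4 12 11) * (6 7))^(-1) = (3 14 8)(4 11 12)(5 7) = [0, 1, 2, 14, 11, 7, 6, 5, 3, 9, 10, 12, 4, 13, 8]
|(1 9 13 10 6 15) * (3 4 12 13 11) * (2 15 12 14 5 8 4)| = |(1 9 11 3 2 15)(4 14 5 8)(6 12 13 10)| = 12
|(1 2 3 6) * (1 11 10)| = |(1 2 3 6 11 10)| = 6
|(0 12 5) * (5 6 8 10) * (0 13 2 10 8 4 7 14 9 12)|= |(2 10 5 13)(4 7 14 9 12 6)|= 12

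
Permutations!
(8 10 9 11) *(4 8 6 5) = [0, 1, 2, 3, 8, 4, 5, 7, 10, 11, 9, 6] = (4 8 10 9 11 6 5)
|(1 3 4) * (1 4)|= 2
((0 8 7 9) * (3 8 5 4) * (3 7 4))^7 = (9) = [0, 1, 2, 3, 4, 5, 6, 7, 8, 9]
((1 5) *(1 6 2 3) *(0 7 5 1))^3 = (0 6)(2 7)(3 5) = [6, 1, 7, 5, 4, 3, 0, 2]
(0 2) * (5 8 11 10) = (0 2)(5 8 11 10) = [2, 1, 0, 3, 4, 8, 6, 7, 11, 9, 5, 10]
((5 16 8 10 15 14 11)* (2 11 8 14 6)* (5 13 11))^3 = [0, 1, 14, 3, 4, 8, 16, 7, 6, 9, 2, 13, 12, 11, 15, 5, 10] = (2 14 15 5 8 6 16 10)(11 13)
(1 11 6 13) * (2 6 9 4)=(1 11 9 4 2 6 13)=[0, 11, 6, 3, 2, 5, 13, 7, 8, 4, 10, 9, 12, 1]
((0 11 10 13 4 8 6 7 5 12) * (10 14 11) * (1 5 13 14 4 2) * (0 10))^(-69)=(1 10 4 7)(2 12 11 6)(5 14 8 13)=[0, 10, 12, 3, 7, 14, 2, 1, 13, 9, 4, 6, 11, 5, 8]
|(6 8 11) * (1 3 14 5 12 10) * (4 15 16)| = 6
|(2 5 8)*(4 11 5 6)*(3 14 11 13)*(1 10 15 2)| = 12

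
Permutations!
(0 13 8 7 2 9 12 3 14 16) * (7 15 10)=(0 13 8 15 10 7 2 9 12 3 14 16)=[13, 1, 9, 14, 4, 5, 6, 2, 15, 12, 7, 11, 3, 8, 16, 10, 0]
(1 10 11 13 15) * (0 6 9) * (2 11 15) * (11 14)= (0 6 9)(1 10 15)(2 14 11 13)= [6, 10, 14, 3, 4, 5, 9, 7, 8, 0, 15, 13, 12, 2, 11, 1]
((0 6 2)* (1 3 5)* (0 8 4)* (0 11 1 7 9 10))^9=(0 7 1 8)(2 10 5 11)(3 4 6 9)=[7, 8, 10, 4, 6, 11, 9, 1, 0, 3, 5, 2]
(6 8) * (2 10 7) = (2 10 7)(6 8) = [0, 1, 10, 3, 4, 5, 8, 2, 6, 9, 7]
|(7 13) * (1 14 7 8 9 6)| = |(1 14 7 13 8 9 6)| = 7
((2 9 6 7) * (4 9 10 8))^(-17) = [0, 1, 9, 3, 2, 5, 8, 4, 7, 10, 6] = (2 9 10 6 8 7 4)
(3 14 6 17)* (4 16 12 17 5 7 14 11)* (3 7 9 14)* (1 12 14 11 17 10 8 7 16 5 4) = (1 12 10 8 7 3 17 16 14 6 4 5 9 11) = [0, 12, 2, 17, 5, 9, 4, 3, 7, 11, 8, 1, 10, 13, 6, 15, 14, 16]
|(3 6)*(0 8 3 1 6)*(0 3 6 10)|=5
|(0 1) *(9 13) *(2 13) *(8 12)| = |(0 1)(2 13 9)(8 12)| = 6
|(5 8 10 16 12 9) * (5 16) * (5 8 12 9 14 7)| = |(5 12 14 7)(8 10)(9 16)| = 4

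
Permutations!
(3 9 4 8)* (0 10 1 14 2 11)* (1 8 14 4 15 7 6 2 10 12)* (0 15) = (0 12 1 4 14 10 8 3 9)(2 11 15 7 6) = [12, 4, 11, 9, 14, 5, 2, 6, 3, 0, 8, 15, 1, 13, 10, 7]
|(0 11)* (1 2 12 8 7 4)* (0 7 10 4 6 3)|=|(0 11 7 6 3)(1 2 12 8 10 4)|=30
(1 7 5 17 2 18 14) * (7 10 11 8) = (1 10 11 8 7 5 17 2 18 14) = [0, 10, 18, 3, 4, 17, 6, 5, 7, 9, 11, 8, 12, 13, 1, 15, 16, 2, 14]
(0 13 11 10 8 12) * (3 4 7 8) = [13, 1, 2, 4, 7, 5, 6, 8, 12, 9, 3, 10, 0, 11] = (0 13 11 10 3 4 7 8 12)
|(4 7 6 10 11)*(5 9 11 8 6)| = 15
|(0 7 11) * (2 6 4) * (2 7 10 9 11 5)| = |(0 10 9 11)(2 6 4 7 5)| = 20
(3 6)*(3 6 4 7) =(3 4 7) =[0, 1, 2, 4, 7, 5, 6, 3]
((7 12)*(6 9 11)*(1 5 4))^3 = (7 12) = [0, 1, 2, 3, 4, 5, 6, 12, 8, 9, 10, 11, 7]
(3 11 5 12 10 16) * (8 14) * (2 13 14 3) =(2 13 14 8 3 11 5 12 10 16) =[0, 1, 13, 11, 4, 12, 6, 7, 3, 9, 16, 5, 10, 14, 8, 15, 2]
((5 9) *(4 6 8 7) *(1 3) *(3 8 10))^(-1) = (1 3 10 6 4 7 8)(5 9) = [0, 3, 2, 10, 7, 9, 4, 8, 1, 5, 6]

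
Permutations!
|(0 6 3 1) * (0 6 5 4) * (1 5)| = |(0 1 6 3 5 4)| = 6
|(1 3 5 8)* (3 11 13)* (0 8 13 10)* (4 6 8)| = 21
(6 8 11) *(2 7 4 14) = [0, 1, 7, 3, 14, 5, 8, 4, 11, 9, 10, 6, 12, 13, 2] = (2 7 4 14)(6 8 11)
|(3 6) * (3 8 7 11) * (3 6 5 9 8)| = 7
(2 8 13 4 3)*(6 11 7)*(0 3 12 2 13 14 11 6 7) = (0 3 13 4 12 2 8 14 11) = [3, 1, 8, 13, 12, 5, 6, 7, 14, 9, 10, 0, 2, 4, 11]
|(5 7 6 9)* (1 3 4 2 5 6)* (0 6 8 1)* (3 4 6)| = |(0 3 6 9 8 1 4 2 5 7)| = 10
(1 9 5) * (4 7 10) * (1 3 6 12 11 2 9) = (2 9 5 3 6 12 11)(4 7 10) = [0, 1, 9, 6, 7, 3, 12, 10, 8, 5, 4, 2, 11]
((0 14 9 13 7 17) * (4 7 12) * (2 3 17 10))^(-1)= (0 17 3 2 10 7 4 12 13 9 14)= [17, 1, 10, 2, 12, 5, 6, 4, 8, 14, 7, 11, 13, 9, 0, 15, 16, 3]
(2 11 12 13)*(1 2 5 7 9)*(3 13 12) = (1 2 11 3 13 5 7 9) = [0, 2, 11, 13, 4, 7, 6, 9, 8, 1, 10, 3, 12, 5]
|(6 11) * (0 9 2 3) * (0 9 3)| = |(0 3 9 2)(6 11)| = 4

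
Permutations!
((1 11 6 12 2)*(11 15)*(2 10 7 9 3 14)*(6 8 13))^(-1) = [0, 2, 14, 9, 4, 5, 13, 10, 11, 7, 12, 15, 6, 8, 3, 1] = (1 2 14 3 9 7 10 12 6 13 8 11 15)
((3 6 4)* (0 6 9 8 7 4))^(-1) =(0 6)(3 4 7 8 9) =[6, 1, 2, 4, 7, 5, 0, 8, 9, 3]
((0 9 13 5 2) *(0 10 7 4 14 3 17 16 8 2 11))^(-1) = [11, 1, 8, 14, 7, 13, 6, 10, 16, 0, 2, 5, 12, 9, 4, 15, 17, 3] = (0 11 5 13 9)(2 8 16 17 3 14 4 7 10)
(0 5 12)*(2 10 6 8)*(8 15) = [5, 1, 10, 3, 4, 12, 15, 7, 2, 9, 6, 11, 0, 13, 14, 8] = (0 5 12)(2 10 6 15 8)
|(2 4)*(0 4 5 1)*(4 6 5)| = 4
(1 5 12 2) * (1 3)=[0, 5, 3, 1, 4, 12, 6, 7, 8, 9, 10, 11, 2]=(1 5 12 2 3)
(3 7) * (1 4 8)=(1 4 8)(3 7)=[0, 4, 2, 7, 8, 5, 6, 3, 1]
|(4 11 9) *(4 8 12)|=5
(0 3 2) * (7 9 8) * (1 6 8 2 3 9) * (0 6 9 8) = (0 8 7 1 9 2 6) = [8, 9, 6, 3, 4, 5, 0, 1, 7, 2]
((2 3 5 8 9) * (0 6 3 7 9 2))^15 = (0 9 7 2 8 5 3 6) = [9, 1, 8, 6, 4, 3, 0, 2, 5, 7]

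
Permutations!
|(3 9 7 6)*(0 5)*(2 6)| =|(0 5)(2 6 3 9 7)| =10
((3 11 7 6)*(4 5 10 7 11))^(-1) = (11)(3 6 7 10 5 4) = [0, 1, 2, 6, 3, 4, 7, 10, 8, 9, 5, 11]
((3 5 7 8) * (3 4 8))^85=(3 5 7)(4 8)=[0, 1, 2, 5, 8, 7, 6, 3, 4]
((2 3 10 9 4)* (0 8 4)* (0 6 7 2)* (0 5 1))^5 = (2 7 6 9 10 3) = [0, 1, 7, 2, 4, 5, 9, 6, 8, 10, 3]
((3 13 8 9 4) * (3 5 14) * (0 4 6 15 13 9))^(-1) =(0 8 13 15 6 9 3 14 5 4) =[8, 1, 2, 14, 0, 4, 9, 7, 13, 3, 10, 11, 12, 15, 5, 6]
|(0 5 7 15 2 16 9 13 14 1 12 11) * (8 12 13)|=30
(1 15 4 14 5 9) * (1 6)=(1 15 4 14 5 9 6)=[0, 15, 2, 3, 14, 9, 1, 7, 8, 6, 10, 11, 12, 13, 5, 4]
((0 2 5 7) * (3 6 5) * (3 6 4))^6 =[2, 1, 6, 3, 4, 7, 5, 0] =(0 2 6 5 7)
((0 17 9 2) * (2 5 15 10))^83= (0 2 10 15 5 9 17)= [2, 1, 10, 3, 4, 9, 6, 7, 8, 17, 15, 11, 12, 13, 14, 5, 16, 0]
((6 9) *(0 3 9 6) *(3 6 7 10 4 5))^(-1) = (0 9 3 5 4 10 7 6) = [9, 1, 2, 5, 10, 4, 0, 6, 8, 3, 7]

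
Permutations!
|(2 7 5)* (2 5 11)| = |(2 7 11)| = 3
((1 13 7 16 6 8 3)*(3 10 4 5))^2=(1 7 6 10 5)(3 13 16 8 4)=[0, 7, 2, 13, 3, 1, 10, 6, 4, 9, 5, 11, 12, 16, 14, 15, 8]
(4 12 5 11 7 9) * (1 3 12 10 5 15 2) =[0, 3, 1, 12, 10, 11, 6, 9, 8, 4, 5, 7, 15, 13, 14, 2] =(1 3 12 15 2)(4 10 5 11 7 9)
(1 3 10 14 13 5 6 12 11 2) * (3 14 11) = (1 14 13 5 6 12 3 10 11 2) = [0, 14, 1, 10, 4, 6, 12, 7, 8, 9, 11, 2, 3, 5, 13]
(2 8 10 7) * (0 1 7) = (0 1 7 2 8 10) = [1, 7, 8, 3, 4, 5, 6, 2, 10, 9, 0]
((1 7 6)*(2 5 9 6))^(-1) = (1 6 9 5 2 7) = [0, 6, 7, 3, 4, 2, 9, 1, 8, 5]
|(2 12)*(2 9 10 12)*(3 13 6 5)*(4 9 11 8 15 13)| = |(3 4 9 10 12 11 8 15 13 6 5)| = 11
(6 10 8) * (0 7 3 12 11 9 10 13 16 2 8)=(0 7 3 12 11 9 10)(2 8 6 13 16)=[7, 1, 8, 12, 4, 5, 13, 3, 6, 10, 0, 9, 11, 16, 14, 15, 2]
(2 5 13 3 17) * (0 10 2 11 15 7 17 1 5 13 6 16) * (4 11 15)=(0 10 2 13 3 1 5 6 16)(4 11)(7 17 15)=[10, 5, 13, 1, 11, 6, 16, 17, 8, 9, 2, 4, 12, 3, 14, 7, 0, 15]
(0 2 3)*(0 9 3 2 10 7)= [10, 1, 2, 9, 4, 5, 6, 0, 8, 3, 7]= (0 10 7)(3 9)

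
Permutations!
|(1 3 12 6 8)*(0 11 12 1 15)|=|(0 11 12 6 8 15)(1 3)|=6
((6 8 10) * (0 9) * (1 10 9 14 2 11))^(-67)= (0 10 14 6 2 8 11 9 1)= [10, 0, 8, 3, 4, 5, 2, 7, 11, 1, 14, 9, 12, 13, 6]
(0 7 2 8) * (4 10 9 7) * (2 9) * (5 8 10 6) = (0 4 6 5 8)(2 10)(7 9) = [4, 1, 10, 3, 6, 8, 5, 9, 0, 7, 2]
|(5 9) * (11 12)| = 2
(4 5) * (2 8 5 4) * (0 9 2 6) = (0 9 2 8 5 6) = [9, 1, 8, 3, 4, 6, 0, 7, 5, 2]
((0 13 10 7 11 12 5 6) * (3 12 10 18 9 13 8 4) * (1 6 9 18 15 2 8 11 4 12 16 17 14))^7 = (18)(0 17 7 6 16 10 1 3 11 14 4) = [17, 3, 2, 11, 0, 5, 16, 6, 8, 9, 1, 14, 12, 13, 4, 15, 10, 7, 18]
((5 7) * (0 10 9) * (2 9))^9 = (0 10 2 9)(5 7) = [10, 1, 9, 3, 4, 7, 6, 5, 8, 0, 2]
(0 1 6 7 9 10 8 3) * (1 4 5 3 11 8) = (0 4 5 3)(1 6 7 9 10)(8 11) = [4, 6, 2, 0, 5, 3, 7, 9, 11, 10, 1, 8]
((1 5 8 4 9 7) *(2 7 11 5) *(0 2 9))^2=(0 7 9 5 4 2 1 11 8)=[7, 11, 1, 3, 2, 4, 6, 9, 0, 5, 10, 8]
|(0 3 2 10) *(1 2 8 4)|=7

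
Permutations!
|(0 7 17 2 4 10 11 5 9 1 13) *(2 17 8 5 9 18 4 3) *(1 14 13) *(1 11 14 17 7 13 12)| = |(0 13)(1 11 9 17 7 8 5 18 4 10 14 12)(2 3)| = 12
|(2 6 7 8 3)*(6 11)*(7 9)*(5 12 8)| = 9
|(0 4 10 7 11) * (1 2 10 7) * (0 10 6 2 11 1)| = |(0 4 7 1 11 10)(2 6)| = 6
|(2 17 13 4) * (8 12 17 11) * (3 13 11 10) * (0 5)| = |(0 5)(2 10 3 13 4)(8 12 17 11)| = 20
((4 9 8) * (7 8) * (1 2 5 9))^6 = (1 4 8 7 9 5 2) = [0, 4, 1, 3, 8, 2, 6, 9, 7, 5]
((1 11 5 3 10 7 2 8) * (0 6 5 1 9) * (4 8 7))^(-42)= (11)(0 8 10 5)(3 6 9 4)= [8, 1, 2, 6, 3, 0, 9, 7, 10, 4, 5, 11]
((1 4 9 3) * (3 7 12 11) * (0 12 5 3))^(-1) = [11, 3, 2, 5, 1, 7, 6, 9, 8, 4, 10, 12, 0] = (0 11 12)(1 3 5 7 9 4)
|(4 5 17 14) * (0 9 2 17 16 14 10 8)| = 12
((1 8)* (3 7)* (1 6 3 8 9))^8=(9)=[0, 1, 2, 3, 4, 5, 6, 7, 8, 9]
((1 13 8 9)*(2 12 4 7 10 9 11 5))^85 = (1 7 2 8 9 4 5 13 10 12 11) = [0, 7, 8, 3, 5, 13, 6, 2, 9, 4, 12, 1, 11, 10]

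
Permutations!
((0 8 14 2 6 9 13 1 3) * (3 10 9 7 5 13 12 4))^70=(14)=[0, 1, 2, 3, 4, 5, 6, 7, 8, 9, 10, 11, 12, 13, 14]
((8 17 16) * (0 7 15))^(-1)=(0 15 7)(8 16 17)=[15, 1, 2, 3, 4, 5, 6, 0, 16, 9, 10, 11, 12, 13, 14, 7, 17, 8]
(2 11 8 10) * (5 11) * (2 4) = (2 5 11 8 10 4) = [0, 1, 5, 3, 2, 11, 6, 7, 10, 9, 4, 8]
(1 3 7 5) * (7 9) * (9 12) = [0, 3, 2, 12, 4, 1, 6, 5, 8, 7, 10, 11, 9] = (1 3 12 9 7 5)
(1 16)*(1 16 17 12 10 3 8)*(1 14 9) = (1 17 12 10 3 8 14 9) = [0, 17, 2, 8, 4, 5, 6, 7, 14, 1, 3, 11, 10, 13, 9, 15, 16, 12]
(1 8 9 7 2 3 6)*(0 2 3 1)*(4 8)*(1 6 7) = (0 2 6)(1 4 8 9)(3 7) = [2, 4, 6, 7, 8, 5, 0, 3, 9, 1]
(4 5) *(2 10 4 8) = (2 10 4 5 8) = [0, 1, 10, 3, 5, 8, 6, 7, 2, 9, 4]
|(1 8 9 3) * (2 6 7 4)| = 4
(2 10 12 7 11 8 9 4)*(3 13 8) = (2 10 12 7 11 3 13 8 9 4) = [0, 1, 10, 13, 2, 5, 6, 11, 9, 4, 12, 3, 7, 8]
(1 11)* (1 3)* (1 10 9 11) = (3 10 9 11) = [0, 1, 2, 10, 4, 5, 6, 7, 8, 11, 9, 3]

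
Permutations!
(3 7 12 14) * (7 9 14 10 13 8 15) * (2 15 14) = (2 15 7 12 10 13 8 14 3 9) = [0, 1, 15, 9, 4, 5, 6, 12, 14, 2, 13, 11, 10, 8, 3, 7]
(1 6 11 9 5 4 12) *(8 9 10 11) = [0, 6, 2, 3, 12, 4, 8, 7, 9, 5, 11, 10, 1] = (1 6 8 9 5 4 12)(10 11)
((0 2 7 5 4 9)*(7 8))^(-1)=[9, 1, 0, 3, 5, 7, 6, 8, 2, 4]=(0 9 4 5 7 8 2)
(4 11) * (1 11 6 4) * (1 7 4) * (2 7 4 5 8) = (1 11 4 6)(2 7 5 8) = [0, 11, 7, 3, 6, 8, 1, 5, 2, 9, 10, 4]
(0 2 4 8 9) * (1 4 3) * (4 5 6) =[2, 5, 3, 1, 8, 6, 4, 7, 9, 0] =(0 2 3 1 5 6 4 8 9)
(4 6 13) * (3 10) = (3 10)(4 6 13) = [0, 1, 2, 10, 6, 5, 13, 7, 8, 9, 3, 11, 12, 4]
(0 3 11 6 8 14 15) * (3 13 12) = (0 13 12 3 11 6 8 14 15) = [13, 1, 2, 11, 4, 5, 8, 7, 14, 9, 10, 6, 3, 12, 15, 0]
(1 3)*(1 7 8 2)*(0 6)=(0 6)(1 3 7 8 2)=[6, 3, 1, 7, 4, 5, 0, 8, 2]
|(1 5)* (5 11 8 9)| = |(1 11 8 9 5)| = 5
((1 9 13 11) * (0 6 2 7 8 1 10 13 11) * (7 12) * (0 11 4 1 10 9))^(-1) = (0 1 4 9 11 13 10 8 7 12 2 6) = [1, 4, 6, 3, 9, 5, 0, 12, 7, 11, 8, 13, 2, 10]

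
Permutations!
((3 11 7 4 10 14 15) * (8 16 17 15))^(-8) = [0, 1, 2, 7, 14, 5, 6, 10, 17, 9, 8, 4, 12, 13, 16, 11, 15, 3] = (3 7 10 8 17)(4 14 16 15 11)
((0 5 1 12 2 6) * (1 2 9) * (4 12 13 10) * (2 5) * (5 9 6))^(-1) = (0 6 12 4 10 13 1 9 5 2) = [6, 9, 0, 3, 10, 2, 12, 7, 8, 5, 13, 11, 4, 1]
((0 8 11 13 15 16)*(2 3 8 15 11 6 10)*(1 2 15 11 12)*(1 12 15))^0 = (16) = [0, 1, 2, 3, 4, 5, 6, 7, 8, 9, 10, 11, 12, 13, 14, 15, 16]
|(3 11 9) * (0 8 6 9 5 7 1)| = |(0 8 6 9 3 11 5 7 1)| = 9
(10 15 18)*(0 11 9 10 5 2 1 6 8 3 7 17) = [11, 6, 1, 7, 4, 2, 8, 17, 3, 10, 15, 9, 12, 13, 14, 18, 16, 0, 5] = (0 11 9 10 15 18 5 2 1 6 8 3 7 17)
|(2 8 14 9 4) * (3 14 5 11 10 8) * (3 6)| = |(2 6 3 14 9 4)(5 11 10 8)| = 12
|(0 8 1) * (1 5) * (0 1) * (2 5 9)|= |(0 8 9 2 5)|= 5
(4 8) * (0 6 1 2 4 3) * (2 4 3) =(0 6 1 4 8 2 3) =[6, 4, 3, 0, 8, 5, 1, 7, 2]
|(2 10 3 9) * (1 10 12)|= 6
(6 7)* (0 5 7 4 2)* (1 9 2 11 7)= [5, 9, 0, 3, 11, 1, 4, 6, 8, 2, 10, 7]= (0 5 1 9 2)(4 11 7 6)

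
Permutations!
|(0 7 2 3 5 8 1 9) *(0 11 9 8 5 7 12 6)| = 6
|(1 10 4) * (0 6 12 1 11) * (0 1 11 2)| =|(0 6 12 11 1 10 4 2)| =8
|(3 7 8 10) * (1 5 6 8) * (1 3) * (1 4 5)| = |(3 7)(4 5 6 8 10)| = 10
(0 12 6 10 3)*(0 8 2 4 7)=[12, 1, 4, 8, 7, 5, 10, 0, 2, 9, 3, 11, 6]=(0 12 6 10 3 8 2 4 7)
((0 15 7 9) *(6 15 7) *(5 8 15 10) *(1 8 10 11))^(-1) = (0 9 7)(1 11 6 15 8)(5 10) = [9, 11, 2, 3, 4, 10, 15, 0, 1, 7, 5, 6, 12, 13, 14, 8]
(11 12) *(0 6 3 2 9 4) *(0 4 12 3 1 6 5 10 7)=[5, 6, 9, 2, 4, 10, 1, 0, 8, 12, 7, 3, 11]=(0 5 10 7)(1 6)(2 9 12 11 3)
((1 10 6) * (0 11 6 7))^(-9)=(0 1)(6 7)(10 11)=[1, 0, 2, 3, 4, 5, 7, 6, 8, 9, 11, 10]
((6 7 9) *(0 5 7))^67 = (0 7 6 5 9) = [7, 1, 2, 3, 4, 9, 5, 6, 8, 0]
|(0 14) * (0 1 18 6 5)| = |(0 14 1 18 6 5)| = 6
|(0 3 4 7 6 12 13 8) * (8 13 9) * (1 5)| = 8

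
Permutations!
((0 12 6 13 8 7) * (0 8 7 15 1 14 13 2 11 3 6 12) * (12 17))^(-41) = (1 14 13 7 8 15)(2 6 3 11)(12 17) = [0, 14, 6, 11, 4, 5, 3, 8, 15, 9, 10, 2, 17, 7, 13, 1, 16, 12]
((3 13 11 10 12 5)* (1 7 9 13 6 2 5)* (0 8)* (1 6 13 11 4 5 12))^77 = (0 8)(1 9 10 7 11)(2 6 12)(3 13 4 5) = [8, 9, 6, 13, 5, 3, 12, 11, 0, 10, 7, 1, 2, 4]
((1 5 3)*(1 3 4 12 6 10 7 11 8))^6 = [0, 7, 2, 3, 8, 11, 5, 12, 10, 9, 4, 6, 1] = (1 7 12)(4 8 10)(5 11 6)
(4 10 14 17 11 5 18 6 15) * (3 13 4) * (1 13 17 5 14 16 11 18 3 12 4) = (1 13)(3 17 18 6 15 12 4 10 16 11 14 5) = [0, 13, 2, 17, 10, 3, 15, 7, 8, 9, 16, 14, 4, 1, 5, 12, 11, 18, 6]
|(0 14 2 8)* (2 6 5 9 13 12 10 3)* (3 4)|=12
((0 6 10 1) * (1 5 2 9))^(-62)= (0 6 10 5 2 9 1)= [6, 0, 9, 3, 4, 2, 10, 7, 8, 1, 5]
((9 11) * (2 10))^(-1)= [0, 1, 10, 3, 4, 5, 6, 7, 8, 11, 2, 9]= (2 10)(9 11)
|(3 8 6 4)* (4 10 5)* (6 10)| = 5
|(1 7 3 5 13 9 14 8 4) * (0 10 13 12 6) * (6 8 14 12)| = |(14)(0 10 13 9 12 8 4 1 7 3 5 6)| = 12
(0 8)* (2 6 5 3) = (0 8)(2 6 5 3) = [8, 1, 6, 2, 4, 3, 5, 7, 0]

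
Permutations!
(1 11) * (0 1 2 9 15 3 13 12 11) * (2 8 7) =[1, 0, 9, 13, 4, 5, 6, 2, 7, 15, 10, 8, 11, 12, 14, 3] =(0 1)(2 9 15 3 13 12 11 8 7)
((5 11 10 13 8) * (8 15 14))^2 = (5 10 15 8 11 13 14) = [0, 1, 2, 3, 4, 10, 6, 7, 11, 9, 15, 13, 12, 14, 5, 8]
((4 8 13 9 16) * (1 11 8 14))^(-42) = (1 4 9 8)(11 14 16 13) = [0, 4, 2, 3, 9, 5, 6, 7, 1, 8, 10, 14, 12, 11, 16, 15, 13]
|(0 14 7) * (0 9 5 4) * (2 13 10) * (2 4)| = |(0 14 7 9 5 2 13 10 4)| = 9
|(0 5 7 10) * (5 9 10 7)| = |(0 9 10)| = 3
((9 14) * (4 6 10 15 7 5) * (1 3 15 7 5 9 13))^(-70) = (1 7 5 13 10 15 14 6 3 9 4) = [0, 7, 2, 9, 1, 13, 3, 5, 8, 4, 15, 11, 12, 10, 6, 14]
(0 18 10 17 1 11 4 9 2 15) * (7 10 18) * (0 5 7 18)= (0 18)(1 11 4 9 2 15 5 7 10 17)= [18, 11, 15, 3, 9, 7, 6, 10, 8, 2, 17, 4, 12, 13, 14, 5, 16, 1, 0]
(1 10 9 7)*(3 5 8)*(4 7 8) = (1 10 9 8 3 5 4 7) = [0, 10, 2, 5, 7, 4, 6, 1, 3, 8, 9]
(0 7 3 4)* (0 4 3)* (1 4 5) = [7, 4, 2, 3, 5, 1, 6, 0] = (0 7)(1 4 5)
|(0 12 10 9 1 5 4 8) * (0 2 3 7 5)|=|(0 12 10 9 1)(2 3 7 5 4 8)|=30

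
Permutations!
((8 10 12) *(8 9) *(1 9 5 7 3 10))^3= [0, 1, 2, 5, 4, 10, 6, 12, 8, 9, 7, 11, 3]= (3 5 10 7 12)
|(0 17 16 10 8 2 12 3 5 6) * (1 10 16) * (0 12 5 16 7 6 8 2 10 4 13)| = 20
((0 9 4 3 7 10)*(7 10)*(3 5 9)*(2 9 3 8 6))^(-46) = [10, 1, 6, 5, 9, 4, 8, 7, 0, 2, 3] = (0 10 3 5 4 9 2 6 8)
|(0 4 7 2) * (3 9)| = 4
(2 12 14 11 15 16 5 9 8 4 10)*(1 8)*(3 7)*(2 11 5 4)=(1 8 2 12 14 5 9)(3 7)(4 10 11 15 16)=[0, 8, 12, 7, 10, 9, 6, 3, 2, 1, 11, 15, 14, 13, 5, 16, 4]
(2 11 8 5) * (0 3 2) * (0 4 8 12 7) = (0 3 2 11 12 7)(4 8 5) = [3, 1, 11, 2, 8, 4, 6, 0, 5, 9, 10, 12, 7]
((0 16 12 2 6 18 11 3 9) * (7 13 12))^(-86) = (0 7 12 6 11 9 16 13 2 18 3) = [7, 1, 18, 0, 4, 5, 11, 12, 8, 16, 10, 9, 6, 2, 14, 15, 13, 17, 3]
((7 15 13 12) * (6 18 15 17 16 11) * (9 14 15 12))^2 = (6 12 17 11 18 7 16)(9 15)(13 14) = [0, 1, 2, 3, 4, 5, 12, 16, 8, 15, 10, 18, 17, 14, 13, 9, 6, 11, 7]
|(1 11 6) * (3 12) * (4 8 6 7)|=|(1 11 7 4 8 6)(3 12)|=6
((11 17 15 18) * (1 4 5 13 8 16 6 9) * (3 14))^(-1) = [0, 9, 2, 14, 1, 4, 16, 7, 13, 6, 10, 18, 12, 5, 3, 17, 8, 11, 15] = (1 9 6 16 8 13 5 4)(3 14)(11 18 15 17)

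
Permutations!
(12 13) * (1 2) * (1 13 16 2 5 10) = (1 5 10)(2 13 12 16) = [0, 5, 13, 3, 4, 10, 6, 7, 8, 9, 1, 11, 16, 12, 14, 15, 2]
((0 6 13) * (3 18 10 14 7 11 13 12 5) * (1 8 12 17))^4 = [8, 3, 2, 7, 4, 14, 12, 6, 18, 9, 13, 17, 10, 1, 0, 15, 16, 5, 11] = (0 8 18 11 17 5 14)(1 3 7 6 12 10 13)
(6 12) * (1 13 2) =(1 13 2)(6 12) =[0, 13, 1, 3, 4, 5, 12, 7, 8, 9, 10, 11, 6, 2]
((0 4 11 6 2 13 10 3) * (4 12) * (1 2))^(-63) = (0 13 6 12 10 1 4 3 2 11) = [13, 4, 11, 2, 3, 5, 12, 7, 8, 9, 1, 0, 10, 6]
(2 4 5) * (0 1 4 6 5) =(0 1 4)(2 6 5) =[1, 4, 6, 3, 0, 2, 5]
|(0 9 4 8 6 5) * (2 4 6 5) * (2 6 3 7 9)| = |(0 2 4 8 5)(3 7 9)| = 15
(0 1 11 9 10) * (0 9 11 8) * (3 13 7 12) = [1, 8, 2, 13, 4, 5, 6, 12, 0, 10, 9, 11, 3, 7] = (0 1 8)(3 13 7 12)(9 10)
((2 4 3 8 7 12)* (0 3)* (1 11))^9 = (0 8 12 4 3 7 2)(1 11) = [8, 11, 0, 7, 3, 5, 6, 2, 12, 9, 10, 1, 4]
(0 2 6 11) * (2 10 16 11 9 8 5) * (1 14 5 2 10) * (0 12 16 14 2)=(0 1 2 6 9 8)(5 10 14)(11 12 16)=[1, 2, 6, 3, 4, 10, 9, 7, 0, 8, 14, 12, 16, 13, 5, 15, 11]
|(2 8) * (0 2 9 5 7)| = 6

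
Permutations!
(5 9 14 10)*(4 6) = [0, 1, 2, 3, 6, 9, 4, 7, 8, 14, 5, 11, 12, 13, 10] = (4 6)(5 9 14 10)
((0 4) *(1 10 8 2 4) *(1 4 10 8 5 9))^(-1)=(0 4)(1 9 5 10 2 8)=[4, 9, 8, 3, 0, 10, 6, 7, 1, 5, 2]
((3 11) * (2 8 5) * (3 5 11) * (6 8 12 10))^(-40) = [0, 1, 10, 3, 4, 12, 11, 7, 5, 9, 8, 2, 6] = (2 10 8 5 12 6 11)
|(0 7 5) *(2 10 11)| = |(0 7 5)(2 10 11)| = 3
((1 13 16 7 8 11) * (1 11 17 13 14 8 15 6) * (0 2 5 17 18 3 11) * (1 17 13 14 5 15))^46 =(0 8 15 3 17)(1 5 13 16 7)(2 18 6 11 14) =[8, 5, 18, 17, 4, 13, 11, 1, 15, 9, 10, 14, 12, 16, 2, 3, 7, 0, 6]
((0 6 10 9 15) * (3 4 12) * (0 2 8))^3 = (0 9 8 10 2 6 15) = [9, 1, 6, 3, 4, 5, 15, 7, 10, 8, 2, 11, 12, 13, 14, 0]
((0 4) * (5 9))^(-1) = (0 4)(5 9) = [4, 1, 2, 3, 0, 9, 6, 7, 8, 5]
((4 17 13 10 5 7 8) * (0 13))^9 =(0 13 10 5 7 8 4 17) =[13, 1, 2, 3, 17, 7, 6, 8, 4, 9, 5, 11, 12, 10, 14, 15, 16, 0]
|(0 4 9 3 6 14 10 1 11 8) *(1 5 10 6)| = 14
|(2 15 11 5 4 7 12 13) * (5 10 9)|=|(2 15 11 10 9 5 4 7 12 13)|=10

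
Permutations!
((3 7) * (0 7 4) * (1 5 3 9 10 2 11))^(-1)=(0 4 3 5 1 11 2 10 9 7)=[4, 11, 10, 5, 3, 1, 6, 0, 8, 7, 9, 2]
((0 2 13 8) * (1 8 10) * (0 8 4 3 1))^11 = (0 10 13 2)(1 3 4) = [10, 3, 0, 4, 1, 5, 6, 7, 8, 9, 13, 11, 12, 2]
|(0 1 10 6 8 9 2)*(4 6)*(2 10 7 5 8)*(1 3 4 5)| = 20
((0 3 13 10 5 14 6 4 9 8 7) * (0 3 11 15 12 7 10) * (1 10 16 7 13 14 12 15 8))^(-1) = (0 13 12 5 10 1 9 4 6 14 3 7 16 8 11) = [13, 9, 2, 7, 6, 10, 14, 16, 11, 4, 1, 0, 5, 12, 3, 15, 8]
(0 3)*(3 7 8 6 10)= (0 7 8 6 10 3)= [7, 1, 2, 0, 4, 5, 10, 8, 6, 9, 3]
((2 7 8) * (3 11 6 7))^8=(2 11 7)(3 6 8)=[0, 1, 11, 6, 4, 5, 8, 2, 3, 9, 10, 7]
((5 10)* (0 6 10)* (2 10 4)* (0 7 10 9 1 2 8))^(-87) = [6, 1, 2, 3, 8, 5, 4, 7, 0, 9, 10] = (10)(0 6 4 8)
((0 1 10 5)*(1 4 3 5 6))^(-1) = (0 5 3 4)(1 6 10) = [5, 6, 2, 4, 0, 3, 10, 7, 8, 9, 1]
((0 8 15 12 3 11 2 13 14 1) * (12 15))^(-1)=[1, 14, 11, 12, 4, 5, 6, 7, 0, 9, 10, 3, 8, 2, 13, 15]=(15)(0 1 14 13 2 11 3 12 8)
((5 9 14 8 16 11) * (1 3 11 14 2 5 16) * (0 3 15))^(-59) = (0 8 11 15 14 3 1 16)(2 5 9) = [8, 16, 5, 1, 4, 9, 6, 7, 11, 2, 10, 15, 12, 13, 3, 14, 0]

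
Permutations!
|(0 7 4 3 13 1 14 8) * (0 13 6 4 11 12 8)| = 24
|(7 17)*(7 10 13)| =|(7 17 10 13)| =4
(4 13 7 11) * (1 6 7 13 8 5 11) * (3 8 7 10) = (13)(1 6 10 3 8 5 11 4 7) = [0, 6, 2, 8, 7, 11, 10, 1, 5, 9, 3, 4, 12, 13]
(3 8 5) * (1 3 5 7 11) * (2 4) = (1 3 8 7 11)(2 4) = [0, 3, 4, 8, 2, 5, 6, 11, 7, 9, 10, 1]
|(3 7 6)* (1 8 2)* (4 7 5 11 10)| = |(1 8 2)(3 5 11 10 4 7 6)| = 21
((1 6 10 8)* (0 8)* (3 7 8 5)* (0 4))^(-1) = (0 4 10 6 1 8 7 3 5) = [4, 8, 2, 5, 10, 0, 1, 3, 7, 9, 6]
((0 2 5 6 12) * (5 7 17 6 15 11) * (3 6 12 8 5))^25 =[0, 1, 2, 6, 4, 15, 8, 7, 5, 9, 10, 3, 12, 13, 14, 11, 16, 17] =(17)(3 6 8 5 15 11)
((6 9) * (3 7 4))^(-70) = [0, 1, 2, 4, 7, 5, 6, 3, 8, 9] = (9)(3 4 7)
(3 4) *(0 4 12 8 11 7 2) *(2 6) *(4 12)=[12, 1, 0, 4, 3, 5, 2, 6, 11, 9, 10, 7, 8]=(0 12 8 11 7 6 2)(3 4)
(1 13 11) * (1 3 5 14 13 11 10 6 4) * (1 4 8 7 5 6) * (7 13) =(1 11 3 6 8 13 10)(5 14 7) =[0, 11, 2, 6, 4, 14, 8, 5, 13, 9, 1, 3, 12, 10, 7]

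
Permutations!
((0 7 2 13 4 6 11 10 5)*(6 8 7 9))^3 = (0 11)(2 8 13 7 4)(5 6)(9 10) = [11, 1, 8, 3, 2, 6, 5, 4, 13, 10, 9, 0, 12, 7]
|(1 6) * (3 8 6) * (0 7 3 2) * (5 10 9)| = 21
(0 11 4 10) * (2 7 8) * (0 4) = (0 11)(2 7 8)(4 10) = [11, 1, 7, 3, 10, 5, 6, 8, 2, 9, 4, 0]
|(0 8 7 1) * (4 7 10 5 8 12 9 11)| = 21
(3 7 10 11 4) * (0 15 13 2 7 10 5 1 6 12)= [15, 6, 7, 10, 3, 1, 12, 5, 8, 9, 11, 4, 0, 2, 14, 13]= (0 15 13 2 7 5 1 6 12)(3 10 11 4)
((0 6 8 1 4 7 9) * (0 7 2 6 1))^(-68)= (9)(0 6 4)(1 8 2)= [6, 8, 1, 3, 0, 5, 4, 7, 2, 9]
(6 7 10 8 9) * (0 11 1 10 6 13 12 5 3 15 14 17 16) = [11, 10, 2, 15, 4, 3, 7, 6, 9, 13, 8, 1, 5, 12, 17, 14, 0, 16] = (0 11 1 10 8 9 13 12 5 3 15 14 17 16)(6 7)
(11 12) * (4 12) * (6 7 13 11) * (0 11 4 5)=(0 11 5)(4 12 6 7 13)=[11, 1, 2, 3, 12, 0, 7, 13, 8, 9, 10, 5, 6, 4]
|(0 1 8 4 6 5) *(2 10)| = |(0 1 8 4 6 5)(2 10)| = 6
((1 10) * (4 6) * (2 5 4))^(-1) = (1 10)(2 6 4 5) = [0, 10, 6, 3, 5, 2, 4, 7, 8, 9, 1]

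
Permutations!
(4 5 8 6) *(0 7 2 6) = (0 7 2 6 4 5 8) = [7, 1, 6, 3, 5, 8, 4, 2, 0]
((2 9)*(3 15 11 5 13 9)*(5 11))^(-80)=(2 13 15)(3 9 5)=[0, 1, 13, 9, 4, 3, 6, 7, 8, 5, 10, 11, 12, 15, 14, 2]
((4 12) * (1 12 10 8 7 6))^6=[0, 6, 2, 3, 12, 5, 7, 8, 10, 9, 4, 11, 1]=(1 6 7 8 10 4 12)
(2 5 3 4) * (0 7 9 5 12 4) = (0 7 9 5 3)(2 12 4) = [7, 1, 12, 0, 2, 3, 6, 9, 8, 5, 10, 11, 4]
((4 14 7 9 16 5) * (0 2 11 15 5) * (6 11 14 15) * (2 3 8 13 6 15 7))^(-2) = [9, 1, 2, 16, 15, 11, 8, 5, 0, 4, 10, 13, 12, 3, 14, 6, 7] = (0 9 4 15 6 8)(3 16 7 5 11 13)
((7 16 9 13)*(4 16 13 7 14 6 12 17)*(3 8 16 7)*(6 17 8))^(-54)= (4 7 13 14 17)= [0, 1, 2, 3, 7, 5, 6, 13, 8, 9, 10, 11, 12, 14, 17, 15, 16, 4]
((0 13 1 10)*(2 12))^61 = (0 13 1 10)(2 12) = [13, 10, 12, 3, 4, 5, 6, 7, 8, 9, 0, 11, 2, 1]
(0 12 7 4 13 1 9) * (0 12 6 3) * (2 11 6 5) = (0 5 2 11 6 3)(1 9 12 7 4 13) = [5, 9, 11, 0, 13, 2, 3, 4, 8, 12, 10, 6, 7, 1]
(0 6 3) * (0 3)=(0 6)=[6, 1, 2, 3, 4, 5, 0]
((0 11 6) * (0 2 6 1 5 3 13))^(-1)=(0 13 3 5 1 11)(2 6)=[13, 11, 6, 5, 4, 1, 2, 7, 8, 9, 10, 0, 12, 3]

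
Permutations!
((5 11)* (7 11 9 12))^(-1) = (5 11 7 12 9) = [0, 1, 2, 3, 4, 11, 6, 12, 8, 5, 10, 7, 9]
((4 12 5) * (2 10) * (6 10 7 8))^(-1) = [0, 1, 10, 3, 5, 12, 8, 2, 7, 9, 6, 11, 4] = (2 10 6 8 7)(4 5 12)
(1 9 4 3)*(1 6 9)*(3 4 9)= (9)(3 6)= [0, 1, 2, 6, 4, 5, 3, 7, 8, 9]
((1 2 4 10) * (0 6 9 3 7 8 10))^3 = (0 3 10 4 9 8 2 6 7 1) = [3, 0, 6, 10, 9, 5, 7, 1, 2, 8, 4]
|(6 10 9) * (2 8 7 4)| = 12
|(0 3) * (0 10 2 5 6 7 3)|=6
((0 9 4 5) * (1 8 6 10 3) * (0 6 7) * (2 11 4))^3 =(0 11 6 1)(2 5 3 7)(4 10 8 9) =[11, 0, 5, 7, 10, 3, 1, 2, 9, 4, 8, 6]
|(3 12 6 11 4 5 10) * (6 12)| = 6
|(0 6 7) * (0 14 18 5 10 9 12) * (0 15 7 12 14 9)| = 10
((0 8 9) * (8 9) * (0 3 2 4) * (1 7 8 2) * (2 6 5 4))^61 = (0 5 8 1 9 4 6 7 3) = [5, 9, 2, 0, 6, 8, 7, 3, 1, 4]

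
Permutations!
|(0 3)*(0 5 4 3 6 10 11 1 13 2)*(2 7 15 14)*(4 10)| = 13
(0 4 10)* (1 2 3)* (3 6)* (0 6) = [4, 2, 0, 1, 10, 5, 3, 7, 8, 9, 6] = (0 4 10 6 3 1 2)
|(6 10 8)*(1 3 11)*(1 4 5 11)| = |(1 3)(4 5 11)(6 10 8)| = 6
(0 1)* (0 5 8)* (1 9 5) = (0 9 5 8) = [9, 1, 2, 3, 4, 8, 6, 7, 0, 5]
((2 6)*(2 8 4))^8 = (8) = [0, 1, 2, 3, 4, 5, 6, 7, 8]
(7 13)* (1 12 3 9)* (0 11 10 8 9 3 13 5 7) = (0 11 10 8 9 1 12 13)(5 7) = [11, 12, 2, 3, 4, 7, 6, 5, 9, 1, 8, 10, 13, 0]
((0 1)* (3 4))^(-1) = (0 1)(3 4) = [1, 0, 2, 4, 3]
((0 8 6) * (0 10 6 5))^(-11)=[8, 1, 2, 3, 4, 0, 10, 7, 5, 9, 6]=(0 8 5)(6 10)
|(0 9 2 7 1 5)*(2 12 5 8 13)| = |(0 9 12 5)(1 8 13 2 7)| = 20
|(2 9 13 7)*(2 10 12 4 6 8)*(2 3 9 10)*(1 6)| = 11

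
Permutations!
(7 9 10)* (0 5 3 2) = (0 5 3 2)(7 9 10) = [5, 1, 0, 2, 4, 3, 6, 9, 8, 10, 7]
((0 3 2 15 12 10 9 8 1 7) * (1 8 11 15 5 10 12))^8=(0 1 11 10 2)(3 7 15 9 5)=[1, 11, 0, 7, 4, 3, 6, 15, 8, 5, 2, 10, 12, 13, 14, 9]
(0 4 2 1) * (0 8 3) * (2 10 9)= (0 4 10 9 2 1 8 3)= [4, 8, 1, 0, 10, 5, 6, 7, 3, 2, 9]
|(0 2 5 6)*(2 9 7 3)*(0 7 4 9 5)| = |(0 5 6 7 3 2)(4 9)| = 6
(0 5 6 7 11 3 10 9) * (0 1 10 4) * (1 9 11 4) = (0 5 6 7 4)(1 10 11 3) = [5, 10, 2, 1, 0, 6, 7, 4, 8, 9, 11, 3]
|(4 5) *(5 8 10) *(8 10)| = |(4 10 5)| = 3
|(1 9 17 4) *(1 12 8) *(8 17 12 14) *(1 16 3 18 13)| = 11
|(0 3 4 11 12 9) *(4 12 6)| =12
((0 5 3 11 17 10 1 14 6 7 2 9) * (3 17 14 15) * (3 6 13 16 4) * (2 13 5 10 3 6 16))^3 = (0 15 6 2 10 16 7 9 1 4 13)(3 5 11 17 14) = [15, 4, 10, 5, 13, 11, 2, 9, 8, 1, 16, 17, 12, 0, 3, 6, 7, 14]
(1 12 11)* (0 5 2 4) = (0 5 2 4)(1 12 11) = [5, 12, 4, 3, 0, 2, 6, 7, 8, 9, 10, 1, 11]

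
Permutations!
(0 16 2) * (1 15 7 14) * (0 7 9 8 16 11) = [11, 15, 7, 3, 4, 5, 6, 14, 16, 8, 10, 0, 12, 13, 1, 9, 2] = (0 11)(1 15 9 8 16 2 7 14)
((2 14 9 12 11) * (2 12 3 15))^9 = (2 15 3 9 14)(11 12) = [0, 1, 15, 9, 4, 5, 6, 7, 8, 14, 10, 12, 11, 13, 2, 3]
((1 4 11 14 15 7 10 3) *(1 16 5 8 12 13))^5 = (1 7 8 11 3 13 15 5 4 10 12 14 16) = [0, 7, 2, 13, 10, 4, 6, 8, 11, 9, 12, 3, 14, 15, 16, 5, 1]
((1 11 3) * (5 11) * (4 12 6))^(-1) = [0, 3, 2, 11, 6, 1, 12, 7, 8, 9, 10, 5, 4] = (1 3 11 5)(4 6 12)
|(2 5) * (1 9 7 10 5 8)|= |(1 9 7 10 5 2 8)|= 7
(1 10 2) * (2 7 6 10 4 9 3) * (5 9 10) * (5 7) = (1 4 10 5 9 3 2)(6 7) = [0, 4, 1, 2, 10, 9, 7, 6, 8, 3, 5]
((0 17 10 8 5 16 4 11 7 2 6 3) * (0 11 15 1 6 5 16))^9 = (0 3 16 5 6 8 2 1 10 7 15 17 11 4) = [3, 10, 1, 16, 0, 6, 8, 15, 2, 9, 7, 4, 12, 13, 14, 17, 5, 11]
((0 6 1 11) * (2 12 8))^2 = [1, 0, 8, 3, 4, 5, 11, 7, 12, 9, 10, 6, 2] = (0 1)(2 8 12)(6 11)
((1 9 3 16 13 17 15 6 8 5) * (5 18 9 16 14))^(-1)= (1 5 14 3 9 18 8 6 15 17 13 16)= [0, 5, 2, 9, 4, 14, 15, 7, 6, 18, 10, 11, 12, 16, 3, 17, 1, 13, 8]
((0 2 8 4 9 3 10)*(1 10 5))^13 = (0 9 10 4 1 8 5 2 3) = [9, 8, 3, 0, 1, 2, 6, 7, 5, 10, 4]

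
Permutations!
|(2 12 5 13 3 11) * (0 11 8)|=|(0 11 2 12 5 13 3 8)|=8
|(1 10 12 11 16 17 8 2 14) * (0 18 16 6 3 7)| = 14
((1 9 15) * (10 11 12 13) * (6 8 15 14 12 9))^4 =(15)(9 10 12)(11 13 14) =[0, 1, 2, 3, 4, 5, 6, 7, 8, 10, 12, 13, 9, 14, 11, 15]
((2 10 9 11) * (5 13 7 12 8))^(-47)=(2 10 9 11)(5 12 13 8 7)=[0, 1, 10, 3, 4, 12, 6, 5, 7, 11, 9, 2, 13, 8]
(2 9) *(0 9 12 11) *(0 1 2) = (0 9)(1 2 12 11) = [9, 2, 12, 3, 4, 5, 6, 7, 8, 0, 10, 1, 11]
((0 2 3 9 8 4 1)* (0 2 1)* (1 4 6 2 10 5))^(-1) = (0 4)(1 5 10)(2 6 8 9 3) = [4, 5, 6, 2, 0, 10, 8, 7, 9, 3, 1]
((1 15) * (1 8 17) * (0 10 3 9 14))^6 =[10, 8, 2, 9, 4, 5, 6, 7, 1, 14, 3, 11, 12, 13, 0, 17, 16, 15] =(0 10 3 9 14)(1 8)(15 17)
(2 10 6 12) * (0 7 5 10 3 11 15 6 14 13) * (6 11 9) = [7, 1, 3, 9, 4, 10, 12, 5, 8, 6, 14, 15, 2, 0, 13, 11] = (0 7 5 10 14 13)(2 3 9 6 12)(11 15)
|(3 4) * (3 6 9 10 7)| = |(3 4 6 9 10 7)| = 6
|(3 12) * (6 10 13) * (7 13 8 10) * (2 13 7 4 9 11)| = |(2 13 6 4 9 11)(3 12)(8 10)| = 6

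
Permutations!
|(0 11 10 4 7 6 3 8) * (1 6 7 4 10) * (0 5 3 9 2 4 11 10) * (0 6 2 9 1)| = 21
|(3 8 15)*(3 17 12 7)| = 6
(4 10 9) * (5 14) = [0, 1, 2, 3, 10, 14, 6, 7, 8, 4, 9, 11, 12, 13, 5] = (4 10 9)(5 14)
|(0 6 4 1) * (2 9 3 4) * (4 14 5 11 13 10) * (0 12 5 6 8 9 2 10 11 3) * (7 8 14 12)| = |(0 14 6 10 4 1 7 8 9)(3 12 5)(11 13)| = 18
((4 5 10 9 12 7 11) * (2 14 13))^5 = (2 13 14)(4 7 9 5 11 12 10) = [0, 1, 13, 3, 7, 11, 6, 9, 8, 5, 4, 12, 10, 14, 2]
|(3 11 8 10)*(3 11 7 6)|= 3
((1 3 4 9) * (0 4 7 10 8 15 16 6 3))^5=(0 4 9 1)(3 16 8 7 6 15 10)=[4, 0, 2, 16, 9, 5, 15, 6, 7, 1, 3, 11, 12, 13, 14, 10, 8]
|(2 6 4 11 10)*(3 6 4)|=4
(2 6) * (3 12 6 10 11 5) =(2 10 11 5 3 12 6) =[0, 1, 10, 12, 4, 3, 2, 7, 8, 9, 11, 5, 6]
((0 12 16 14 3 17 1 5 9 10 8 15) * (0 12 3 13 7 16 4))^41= (0 15 9 17 4 8 5 3 12 10 1)(7 16 14 13)= [15, 0, 2, 12, 8, 3, 6, 16, 5, 17, 1, 11, 10, 7, 13, 9, 14, 4]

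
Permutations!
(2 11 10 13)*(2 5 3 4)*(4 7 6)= (2 11 10 13 5 3 7 6 4)= [0, 1, 11, 7, 2, 3, 4, 6, 8, 9, 13, 10, 12, 5]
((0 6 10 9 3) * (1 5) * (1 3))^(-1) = [3, 9, 2, 5, 4, 1, 0, 7, 8, 10, 6] = (0 3 5 1 9 10 6)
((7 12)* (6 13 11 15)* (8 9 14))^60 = [0, 1, 2, 3, 4, 5, 6, 7, 8, 9, 10, 11, 12, 13, 14, 15] = (15)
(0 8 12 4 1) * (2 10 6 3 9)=(0 8 12 4 1)(2 10 6 3 9)=[8, 0, 10, 9, 1, 5, 3, 7, 12, 2, 6, 11, 4]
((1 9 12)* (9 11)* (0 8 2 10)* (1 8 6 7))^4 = (0 11 2 7 12)(1 8 6 9 10) = [11, 8, 7, 3, 4, 5, 9, 12, 6, 10, 1, 2, 0]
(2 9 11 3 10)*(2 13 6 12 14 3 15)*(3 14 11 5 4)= (2 9 5 4 3 10 13 6 12 11 15)= [0, 1, 9, 10, 3, 4, 12, 7, 8, 5, 13, 15, 11, 6, 14, 2]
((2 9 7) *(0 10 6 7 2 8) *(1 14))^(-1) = [8, 14, 9, 3, 4, 5, 10, 6, 7, 2, 0, 11, 12, 13, 1] = (0 8 7 6 10)(1 14)(2 9)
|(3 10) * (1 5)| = 2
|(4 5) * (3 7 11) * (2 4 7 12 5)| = |(2 4)(3 12 5 7 11)| = 10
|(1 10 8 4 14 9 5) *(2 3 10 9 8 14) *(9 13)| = 12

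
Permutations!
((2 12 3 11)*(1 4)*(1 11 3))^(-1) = [0, 12, 11, 3, 1, 5, 6, 7, 8, 9, 10, 4, 2] = (1 12 2 11 4)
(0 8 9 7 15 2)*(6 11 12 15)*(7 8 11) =[11, 1, 0, 3, 4, 5, 7, 6, 9, 8, 10, 12, 15, 13, 14, 2] =(0 11 12 15 2)(6 7)(8 9)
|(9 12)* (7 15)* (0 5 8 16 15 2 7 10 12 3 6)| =|(0 5 8 16 15 10 12 9 3 6)(2 7)| =10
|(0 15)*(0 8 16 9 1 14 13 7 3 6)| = 11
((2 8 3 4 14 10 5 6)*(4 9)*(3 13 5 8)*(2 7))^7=[0, 1, 13, 5, 7, 14, 10, 8, 9, 6, 3, 11, 12, 4, 2]=(2 13 4 7 8 9 6 10 3 5 14)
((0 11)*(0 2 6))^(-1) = (0 6 2 11) = [6, 1, 11, 3, 4, 5, 2, 7, 8, 9, 10, 0]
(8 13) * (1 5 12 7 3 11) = (1 5 12 7 3 11)(8 13) = [0, 5, 2, 11, 4, 12, 6, 3, 13, 9, 10, 1, 7, 8]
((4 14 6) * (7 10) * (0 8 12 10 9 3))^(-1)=(0 3 9 7 10 12 8)(4 6 14)=[3, 1, 2, 9, 6, 5, 14, 10, 0, 7, 12, 11, 8, 13, 4]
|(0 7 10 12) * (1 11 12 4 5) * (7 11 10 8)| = |(0 11 12)(1 10 4 5)(7 8)| = 12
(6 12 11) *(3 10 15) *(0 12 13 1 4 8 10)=(0 12 11 6 13 1 4 8 10 15 3)=[12, 4, 2, 0, 8, 5, 13, 7, 10, 9, 15, 6, 11, 1, 14, 3]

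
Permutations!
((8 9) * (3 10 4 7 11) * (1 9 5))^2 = (1 8)(3 4 11 10 7)(5 9) = [0, 8, 2, 4, 11, 9, 6, 3, 1, 5, 7, 10]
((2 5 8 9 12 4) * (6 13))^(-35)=[0, 1, 5, 3, 2, 8, 13, 7, 9, 12, 10, 11, 4, 6]=(2 5 8 9 12 4)(6 13)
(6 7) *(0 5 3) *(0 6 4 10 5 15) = (0 15)(3 6 7 4 10 5) = [15, 1, 2, 6, 10, 3, 7, 4, 8, 9, 5, 11, 12, 13, 14, 0]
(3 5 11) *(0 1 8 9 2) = [1, 8, 0, 5, 4, 11, 6, 7, 9, 2, 10, 3] = (0 1 8 9 2)(3 5 11)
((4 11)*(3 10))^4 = (11) = [0, 1, 2, 3, 4, 5, 6, 7, 8, 9, 10, 11]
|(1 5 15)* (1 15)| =2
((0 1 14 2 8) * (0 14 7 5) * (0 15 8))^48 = [0, 1, 2, 3, 4, 5, 6, 7, 8, 9, 10, 11, 12, 13, 14, 15] = (15)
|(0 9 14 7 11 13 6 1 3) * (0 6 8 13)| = 30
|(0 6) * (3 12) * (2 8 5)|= 6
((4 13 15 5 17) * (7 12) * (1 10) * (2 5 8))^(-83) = (1 10)(2 5 17 4 13 15 8)(7 12) = [0, 10, 5, 3, 13, 17, 6, 12, 2, 9, 1, 11, 7, 15, 14, 8, 16, 4]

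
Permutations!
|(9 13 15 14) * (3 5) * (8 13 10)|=|(3 5)(8 13 15 14 9 10)|=6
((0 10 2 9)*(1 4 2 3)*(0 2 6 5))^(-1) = (0 5 6 4 1 3 10)(2 9) = [5, 3, 9, 10, 1, 6, 4, 7, 8, 2, 0]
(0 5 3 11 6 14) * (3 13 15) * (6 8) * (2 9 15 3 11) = (0 5 13 3 2 9 15 11 8 6 14) = [5, 1, 9, 2, 4, 13, 14, 7, 6, 15, 10, 8, 12, 3, 0, 11]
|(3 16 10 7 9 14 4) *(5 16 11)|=|(3 11 5 16 10 7 9 14 4)|=9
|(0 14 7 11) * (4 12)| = 4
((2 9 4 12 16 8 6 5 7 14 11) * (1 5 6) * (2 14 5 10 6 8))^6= (1 6)(2 9 4 12 16)(8 10)= [0, 6, 9, 3, 12, 5, 1, 7, 10, 4, 8, 11, 16, 13, 14, 15, 2]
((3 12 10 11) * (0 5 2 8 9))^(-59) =(0 5 2 8 9)(3 12 10 11) =[5, 1, 8, 12, 4, 2, 6, 7, 9, 0, 11, 3, 10]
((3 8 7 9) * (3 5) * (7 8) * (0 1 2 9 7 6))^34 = (0 6 3 5 9 2 1) = [6, 0, 1, 5, 4, 9, 3, 7, 8, 2]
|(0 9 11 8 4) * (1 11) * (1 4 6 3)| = |(0 9 4)(1 11 8 6 3)| = 15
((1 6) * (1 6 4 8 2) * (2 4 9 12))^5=(1 9 12 2)(4 8)=[0, 9, 1, 3, 8, 5, 6, 7, 4, 12, 10, 11, 2]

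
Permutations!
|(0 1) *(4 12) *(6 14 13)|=6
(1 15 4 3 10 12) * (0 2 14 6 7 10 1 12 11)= (0 2 14 6 7 10 11)(1 15 4 3)= [2, 15, 14, 1, 3, 5, 7, 10, 8, 9, 11, 0, 12, 13, 6, 4]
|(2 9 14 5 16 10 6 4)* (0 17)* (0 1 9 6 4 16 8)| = 35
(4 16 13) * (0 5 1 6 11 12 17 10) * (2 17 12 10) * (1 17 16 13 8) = [5, 6, 16, 3, 13, 17, 11, 7, 1, 9, 0, 10, 12, 4, 14, 15, 8, 2] = (0 5 17 2 16 8 1 6 11 10)(4 13)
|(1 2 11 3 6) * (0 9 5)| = |(0 9 5)(1 2 11 3 6)| = 15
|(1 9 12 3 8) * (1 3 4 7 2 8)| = |(1 9 12 4 7 2 8 3)| = 8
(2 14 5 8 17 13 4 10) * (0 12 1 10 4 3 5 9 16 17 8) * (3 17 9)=[12, 10, 14, 5, 4, 0, 6, 7, 8, 16, 2, 11, 1, 17, 3, 15, 9, 13]=(0 12 1 10 2 14 3 5)(9 16)(13 17)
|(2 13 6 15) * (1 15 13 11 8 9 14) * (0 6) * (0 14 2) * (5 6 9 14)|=24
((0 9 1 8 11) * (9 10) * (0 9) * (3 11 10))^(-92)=(0 10 8 1 9 11 3)=[10, 9, 2, 0, 4, 5, 6, 7, 1, 11, 8, 3]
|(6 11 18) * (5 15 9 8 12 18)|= |(5 15 9 8 12 18 6 11)|= 8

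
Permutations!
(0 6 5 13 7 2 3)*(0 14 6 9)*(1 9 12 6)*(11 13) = (0 12 6 5 11 13 7 2 3 14 1 9) = [12, 9, 3, 14, 4, 11, 5, 2, 8, 0, 10, 13, 6, 7, 1]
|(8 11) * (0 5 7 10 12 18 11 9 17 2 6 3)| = 13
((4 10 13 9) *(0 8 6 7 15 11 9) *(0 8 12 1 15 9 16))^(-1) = [16, 12, 2, 3, 9, 5, 8, 6, 13, 7, 4, 15, 0, 10, 14, 1, 11] = (0 16 11 15 1 12)(4 9 7 6 8 13 10)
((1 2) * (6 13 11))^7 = (1 2)(6 13 11) = [0, 2, 1, 3, 4, 5, 13, 7, 8, 9, 10, 6, 12, 11]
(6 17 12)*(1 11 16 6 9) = (1 11 16 6 17 12 9) = [0, 11, 2, 3, 4, 5, 17, 7, 8, 1, 10, 16, 9, 13, 14, 15, 6, 12]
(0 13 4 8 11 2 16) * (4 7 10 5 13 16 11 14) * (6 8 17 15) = (0 16)(2 11)(4 17 15 6 8 14)(5 13 7 10) = [16, 1, 11, 3, 17, 13, 8, 10, 14, 9, 5, 2, 12, 7, 4, 6, 0, 15]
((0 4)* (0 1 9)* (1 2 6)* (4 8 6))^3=(0 1 8 9 6)(2 4)=[1, 8, 4, 3, 2, 5, 0, 7, 9, 6]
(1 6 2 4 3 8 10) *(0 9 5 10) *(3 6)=(0 9 5 10 1 3 8)(2 4 6)=[9, 3, 4, 8, 6, 10, 2, 7, 0, 5, 1]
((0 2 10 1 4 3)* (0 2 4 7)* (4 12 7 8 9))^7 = (0 12 7) = [12, 1, 2, 3, 4, 5, 6, 0, 8, 9, 10, 11, 7]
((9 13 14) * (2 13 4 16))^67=[0, 1, 13, 3, 16, 5, 6, 7, 8, 4, 10, 11, 12, 14, 9, 15, 2]=(2 13 14 9 4 16)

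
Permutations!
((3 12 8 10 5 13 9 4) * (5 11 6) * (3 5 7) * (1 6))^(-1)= (1 11 10 8 12 3 7 6)(4 9 13 5)= [0, 11, 2, 7, 9, 4, 1, 6, 12, 13, 8, 10, 3, 5]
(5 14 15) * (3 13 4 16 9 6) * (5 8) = (3 13 4 16 9 6)(5 14 15 8) = [0, 1, 2, 13, 16, 14, 3, 7, 5, 6, 10, 11, 12, 4, 15, 8, 9]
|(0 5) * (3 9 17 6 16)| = 10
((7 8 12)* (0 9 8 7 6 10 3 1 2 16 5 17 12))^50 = (0 8 9)(1 12 2 6 16 10 5 3 17) = [8, 12, 6, 17, 4, 3, 16, 7, 9, 0, 5, 11, 2, 13, 14, 15, 10, 1]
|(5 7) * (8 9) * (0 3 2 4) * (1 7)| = 12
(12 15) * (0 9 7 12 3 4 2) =(0 9 7 12 15 3 4 2) =[9, 1, 0, 4, 2, 5, 6, 12, 8, 7, 10, 11, 15, 13, 14, 3]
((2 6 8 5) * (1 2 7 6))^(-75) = (1 2)(5 7 6 8) = [0, 2, 1, 3, 4, 7, 8, 6, 5]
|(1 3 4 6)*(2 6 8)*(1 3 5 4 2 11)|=15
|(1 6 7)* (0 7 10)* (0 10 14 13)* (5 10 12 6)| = 9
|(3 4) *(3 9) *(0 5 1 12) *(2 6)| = 12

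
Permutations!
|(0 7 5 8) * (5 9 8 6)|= |(0 7 9 8)(5 6)|= 4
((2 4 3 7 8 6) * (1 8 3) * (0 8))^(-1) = (0 1 4 2 6 8)(3 7) = [1, 4, 6, 7, 2, 5, 8, 3, 0]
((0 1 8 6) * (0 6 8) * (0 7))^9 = (8) = [0, 1, 2, 3, 4, 5, 6, 7, 8]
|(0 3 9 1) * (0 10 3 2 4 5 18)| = 20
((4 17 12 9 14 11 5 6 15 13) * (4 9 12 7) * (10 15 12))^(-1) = (4 7 17)(5 11 14 9 13 15 10 12 6) = [0, 1, 2, 3, 7, 11, 5, 17, 8, 13, 12, 14, 6, 15, 9, 10, 16, 4]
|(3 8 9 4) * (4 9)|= 3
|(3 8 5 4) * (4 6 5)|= 6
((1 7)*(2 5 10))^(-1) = (1 7)(2 10 5) = [0, 7, 10, 3, 4, 2, 6, 1, 8, 9, 5]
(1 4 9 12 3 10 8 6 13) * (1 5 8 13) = (1 4 9 12 3 10 13 5 8 6) = [0, 4, 2, 10, 9, 8, 1, 7, 6, 12, 13, 11, 3, 5]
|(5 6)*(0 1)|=|(0 1)(5 6)|=2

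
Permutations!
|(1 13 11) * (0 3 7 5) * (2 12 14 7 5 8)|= |(0 3 5)(1 13 11)(2 12 14 7 8)|= 15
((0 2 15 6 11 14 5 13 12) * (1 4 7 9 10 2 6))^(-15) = (0 12 13 5 14 11 6)(1 15 2 10 9 7 4) = [12, 15, 10, 3, 1, 14, 0, 4, 8, 7, 9, 6, 13, 5, 11, 2]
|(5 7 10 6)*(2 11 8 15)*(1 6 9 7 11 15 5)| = |(1 6)(2 15)(5 11 8)(7 10 9)| = 6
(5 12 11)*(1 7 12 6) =[0, 7, 2, 3, 4, 6, 1, 12, 8, 9, 10, 5, 11] =(1 7 12 11 5 6)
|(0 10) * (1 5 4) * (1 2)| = 4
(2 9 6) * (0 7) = (0 7)(2 9 6) = [7, 1, 9, 3, 4, 5, 2, 0, 8, 6]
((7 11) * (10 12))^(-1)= (7 11)(10 12)= [0, 1, 2, 3, 4, 5, 6, 11, 8, 9, 12, 7, 10]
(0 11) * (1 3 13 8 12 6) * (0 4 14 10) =(0 11 4 14 10)(1 3 13 8 12 6) =[11, 3, 2, 13, 14, 5, 1, 7, 12, 9, 0, 4, 6, 8, 10]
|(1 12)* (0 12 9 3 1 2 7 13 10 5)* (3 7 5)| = 12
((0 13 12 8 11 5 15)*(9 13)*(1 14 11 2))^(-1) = [15, 2, 8, 3, 4, 11, 6, 7, 12, 0, 10, 14, 13, 9, 1, 5] = (0 15 5 11 14 1 2 8 12 13 9)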